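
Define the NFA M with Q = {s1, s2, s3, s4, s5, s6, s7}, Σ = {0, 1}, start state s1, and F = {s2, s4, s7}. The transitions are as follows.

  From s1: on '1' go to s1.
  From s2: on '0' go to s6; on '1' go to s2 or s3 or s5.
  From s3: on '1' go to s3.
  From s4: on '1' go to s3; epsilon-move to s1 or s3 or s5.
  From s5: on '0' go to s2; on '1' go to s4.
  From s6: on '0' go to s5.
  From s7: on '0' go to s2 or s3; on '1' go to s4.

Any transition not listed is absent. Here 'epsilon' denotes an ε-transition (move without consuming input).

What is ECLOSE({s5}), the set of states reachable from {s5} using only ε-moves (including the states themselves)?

{s5}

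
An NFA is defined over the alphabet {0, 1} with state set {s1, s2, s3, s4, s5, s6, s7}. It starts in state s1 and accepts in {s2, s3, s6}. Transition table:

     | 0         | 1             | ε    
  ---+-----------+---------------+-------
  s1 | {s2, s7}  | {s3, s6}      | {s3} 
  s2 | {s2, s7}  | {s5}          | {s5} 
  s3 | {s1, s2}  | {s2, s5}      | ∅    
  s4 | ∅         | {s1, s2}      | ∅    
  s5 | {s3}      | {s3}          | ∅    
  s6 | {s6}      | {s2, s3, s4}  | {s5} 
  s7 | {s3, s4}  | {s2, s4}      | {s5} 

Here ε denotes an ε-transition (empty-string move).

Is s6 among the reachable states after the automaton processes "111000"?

Start: ε-closure({s1}) = {s1, s3}.
Read '1': s1→{s3, s6}, s3→{s2, s5}; now {s2, s3, s5, s6}.
Read '1': s2→{s5}, s3→{s2, s5}, s5→{s3}, s6→{s2, s3, s4}; now {s2, s3, s4, s5}.
Read '1': s2→{s5}, s3→{s2, s5}, s4→{s1, s2}, s5→{s3}; now {s1, s2, s3, s5}.
Read '0': s1→{s2, s7}, s2→{s2, s7}, s3→{s1, s2}, s5→{s3}; union {s1, s2, s3, s7}; ε-closure = {s1, s2, s3, s5, s7}.
Read '0': s1→{s2, s7}, s2→{s2, s7}, s3→{s1, s2}, s5→{s3}, s7→{s3, s4}; union {s1, s2, s3, s4, s7}; ε-closure = {s1, s2, s3, s4, s5, s7}.
Read '0': s1→{s2, s7}, s2→{s2, s7}, s3→{s1, s2}, s4→∅, s5→{s3}, s7→{s3, s4}; union {s1, s2, s3, s4, s7}; ε-closure = {s1, s2, s3, s4, s5, s7}.
State s6 is not in {s1, s2, s3, s4, s5, s7}.

No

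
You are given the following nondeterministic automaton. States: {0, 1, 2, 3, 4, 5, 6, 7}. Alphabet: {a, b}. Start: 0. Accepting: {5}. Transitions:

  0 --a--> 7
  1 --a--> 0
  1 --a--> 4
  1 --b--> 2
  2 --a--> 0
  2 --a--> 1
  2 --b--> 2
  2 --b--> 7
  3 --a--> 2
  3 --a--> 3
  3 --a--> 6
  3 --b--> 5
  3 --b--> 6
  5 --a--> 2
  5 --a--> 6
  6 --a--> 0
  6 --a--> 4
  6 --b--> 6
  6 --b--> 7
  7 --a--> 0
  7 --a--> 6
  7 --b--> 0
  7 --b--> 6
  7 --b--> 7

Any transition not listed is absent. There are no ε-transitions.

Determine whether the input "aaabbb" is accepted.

No

Start in {0}.
Read 'a': {0} → {7}.
Read 'a': {7} → {0, 6}.
Read 'a': {0, 6} → {0, 4, 7}.
Read 'b': {0, 4, 7} → {0, 6, 7}.
Read 'b': {0, 6, 7} → {0, 6, 7}.
Read 'b': {0, 6, 7} → {0, 6, 7}.
The final set {0, 6, 7} contains no accepting state.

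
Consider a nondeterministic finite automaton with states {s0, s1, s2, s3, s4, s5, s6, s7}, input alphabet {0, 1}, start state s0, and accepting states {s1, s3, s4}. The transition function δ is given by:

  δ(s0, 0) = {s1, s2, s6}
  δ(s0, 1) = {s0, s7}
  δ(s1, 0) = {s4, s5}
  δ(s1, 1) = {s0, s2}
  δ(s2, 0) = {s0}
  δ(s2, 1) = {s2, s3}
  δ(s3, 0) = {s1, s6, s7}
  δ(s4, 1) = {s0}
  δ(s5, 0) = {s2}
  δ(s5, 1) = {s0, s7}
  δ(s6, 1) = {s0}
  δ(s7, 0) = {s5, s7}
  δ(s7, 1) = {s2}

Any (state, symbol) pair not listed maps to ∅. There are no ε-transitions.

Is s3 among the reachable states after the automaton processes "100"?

No

Start in {s0}.
Read '1': s0→{s0, s7}; now {s0, s7}.
Read '0': s0→{s1, s2, s6}, s7→{s5, s7}; now {s1, s2, s5, s6, s7}.
Read '0': s1→{s4, s5}, s2→{s0}, s5→{s2}, s6→∅, s7→{s5, s7}; now {s0, s2, s4, s5, s7}.
State s3 is not in {s0, s2, s4, s5, s7}.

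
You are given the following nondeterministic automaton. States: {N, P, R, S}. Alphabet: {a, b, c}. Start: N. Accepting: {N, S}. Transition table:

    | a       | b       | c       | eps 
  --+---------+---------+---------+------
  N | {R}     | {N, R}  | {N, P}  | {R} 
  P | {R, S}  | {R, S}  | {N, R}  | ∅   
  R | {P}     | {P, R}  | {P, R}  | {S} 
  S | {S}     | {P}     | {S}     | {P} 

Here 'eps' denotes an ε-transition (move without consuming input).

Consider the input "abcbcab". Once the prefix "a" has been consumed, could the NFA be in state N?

No

Start: ε-closure({N}) = {N, P, R, S}.
Read 'a': N→{R}, P→{R, S}, R→{P}, S→{S}; now {P, R, S}.
State N is not in {P, R, S}.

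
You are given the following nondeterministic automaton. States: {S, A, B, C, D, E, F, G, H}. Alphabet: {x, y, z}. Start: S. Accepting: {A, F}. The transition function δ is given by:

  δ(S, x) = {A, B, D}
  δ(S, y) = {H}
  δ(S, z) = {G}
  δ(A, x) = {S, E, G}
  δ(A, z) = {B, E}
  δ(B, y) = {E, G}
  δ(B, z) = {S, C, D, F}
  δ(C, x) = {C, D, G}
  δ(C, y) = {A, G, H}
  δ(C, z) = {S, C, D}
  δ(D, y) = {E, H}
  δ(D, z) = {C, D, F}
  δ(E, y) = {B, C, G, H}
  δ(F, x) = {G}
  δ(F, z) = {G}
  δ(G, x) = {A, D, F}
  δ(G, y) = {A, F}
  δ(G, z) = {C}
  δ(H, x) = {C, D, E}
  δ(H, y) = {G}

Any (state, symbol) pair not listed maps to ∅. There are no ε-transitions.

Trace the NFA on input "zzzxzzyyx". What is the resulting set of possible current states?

{S, A, C, D, E, F, G}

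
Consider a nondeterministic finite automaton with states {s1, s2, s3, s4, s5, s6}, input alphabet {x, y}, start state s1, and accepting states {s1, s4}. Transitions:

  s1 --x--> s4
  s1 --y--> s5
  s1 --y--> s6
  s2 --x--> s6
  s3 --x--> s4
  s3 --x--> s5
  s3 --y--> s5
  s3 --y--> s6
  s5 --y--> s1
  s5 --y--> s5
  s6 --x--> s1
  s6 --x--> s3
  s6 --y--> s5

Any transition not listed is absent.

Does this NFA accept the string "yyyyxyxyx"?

Start in {s1}.
Read 'y': s1→{s5, s6}; now {s5, s6}.
Read 'y': s5→{s1, s5}, s6→{s5}; now {s1, s5}.
Read 'y': s1→{s5, s6}, s5→{s1, s5}; now {s1, s5, s6}.
Read 'y': s1→{s5, s6}, s5→{s1, s5}, s6→{s5}; now {s1, s5, s6}.
Read 'x': s1→{s4}, s5→∅, s6→{s1, s3}; now {s1, s3, s4}.
Read 'y': s1→{s5, s6}, s3→{s5, s6}, s4→∅; now {s5, s6}.
Read 'x': s5→∅, s6→{s1, s3}; now {s1, s3}.
Read 'y': s1→{s5, s6}, s3→{s5, s6}; now {s5, s6}.
Read 'x': s5→∅, s6→{s1, s3}; now {s1, s3}.
The final set {s1, s3} contains the accepting state s1.

Yes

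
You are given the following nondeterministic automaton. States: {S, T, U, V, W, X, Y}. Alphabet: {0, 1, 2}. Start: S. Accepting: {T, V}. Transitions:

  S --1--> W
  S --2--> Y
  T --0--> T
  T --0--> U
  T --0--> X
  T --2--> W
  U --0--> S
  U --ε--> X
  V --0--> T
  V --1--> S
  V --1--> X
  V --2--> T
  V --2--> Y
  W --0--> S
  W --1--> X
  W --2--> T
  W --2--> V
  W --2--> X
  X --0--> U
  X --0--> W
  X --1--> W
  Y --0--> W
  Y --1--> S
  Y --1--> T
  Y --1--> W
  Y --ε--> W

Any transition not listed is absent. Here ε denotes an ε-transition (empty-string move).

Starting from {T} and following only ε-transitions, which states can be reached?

{T}

Begin with {T}.
No ε-moves leave this set, so the closure equals the set itself.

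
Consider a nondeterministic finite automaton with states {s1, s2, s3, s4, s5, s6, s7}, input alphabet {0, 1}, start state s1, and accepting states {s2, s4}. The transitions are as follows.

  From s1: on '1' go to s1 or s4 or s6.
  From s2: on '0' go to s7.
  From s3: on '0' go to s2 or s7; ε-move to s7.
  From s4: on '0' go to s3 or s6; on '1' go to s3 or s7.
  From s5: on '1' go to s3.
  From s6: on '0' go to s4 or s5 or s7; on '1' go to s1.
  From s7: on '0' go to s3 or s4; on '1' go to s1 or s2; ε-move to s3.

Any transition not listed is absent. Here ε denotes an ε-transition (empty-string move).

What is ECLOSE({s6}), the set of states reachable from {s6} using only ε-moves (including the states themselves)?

Begin with {s6}.
No ε-moves leave this set, so the closure equals the set itself.

{s6}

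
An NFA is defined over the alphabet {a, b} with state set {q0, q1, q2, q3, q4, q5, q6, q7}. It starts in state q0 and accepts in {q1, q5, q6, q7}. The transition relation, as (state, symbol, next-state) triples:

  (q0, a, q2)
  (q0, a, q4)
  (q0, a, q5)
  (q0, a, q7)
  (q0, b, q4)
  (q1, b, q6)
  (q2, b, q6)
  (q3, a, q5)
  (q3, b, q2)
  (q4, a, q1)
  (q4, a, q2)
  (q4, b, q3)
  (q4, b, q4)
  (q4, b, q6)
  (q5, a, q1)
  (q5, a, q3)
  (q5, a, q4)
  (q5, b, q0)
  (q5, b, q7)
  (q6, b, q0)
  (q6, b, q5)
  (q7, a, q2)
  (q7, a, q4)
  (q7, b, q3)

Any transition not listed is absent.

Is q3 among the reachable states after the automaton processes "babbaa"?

Start in {q0}.
Read 'b': {q0} → {q4}.
Read 'a': {q4} → {q1, q2}.
Read 'b': {q1, q2} → {q6}.
Read 'b': {q6} → {q0, q5}.
Read 'a': {q0, q5} → {q1, q2, q3, q4, q5, q7}.
Read 'a': {q1, q2, q3, q4, q5, q7} → {q1, q2, q3, q4, q5}.
State q3 is in {q1, q2, q3, q4, q5}.

Yes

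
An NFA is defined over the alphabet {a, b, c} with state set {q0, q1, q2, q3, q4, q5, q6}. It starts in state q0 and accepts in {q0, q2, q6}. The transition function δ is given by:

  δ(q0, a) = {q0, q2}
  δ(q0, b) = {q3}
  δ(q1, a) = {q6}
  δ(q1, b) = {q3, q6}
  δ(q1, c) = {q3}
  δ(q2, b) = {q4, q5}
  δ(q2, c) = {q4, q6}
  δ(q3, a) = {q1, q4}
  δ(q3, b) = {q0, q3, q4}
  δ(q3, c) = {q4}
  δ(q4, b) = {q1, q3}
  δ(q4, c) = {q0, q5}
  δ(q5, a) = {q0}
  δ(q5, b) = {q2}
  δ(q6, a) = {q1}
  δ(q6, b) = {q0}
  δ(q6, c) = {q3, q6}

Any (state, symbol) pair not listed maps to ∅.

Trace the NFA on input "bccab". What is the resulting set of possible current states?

{q3, q4, q5}

Start in {q0}.
Read 'b': {q0} → {q3}.
Read 'c': {q3} → {q4}.
Read 'c': {q4} → {q0, q5}.
Read 'a': {q0, q5} → {q0, q2}.
Read 'b': {q0, q2} → {q3, q4, q5}.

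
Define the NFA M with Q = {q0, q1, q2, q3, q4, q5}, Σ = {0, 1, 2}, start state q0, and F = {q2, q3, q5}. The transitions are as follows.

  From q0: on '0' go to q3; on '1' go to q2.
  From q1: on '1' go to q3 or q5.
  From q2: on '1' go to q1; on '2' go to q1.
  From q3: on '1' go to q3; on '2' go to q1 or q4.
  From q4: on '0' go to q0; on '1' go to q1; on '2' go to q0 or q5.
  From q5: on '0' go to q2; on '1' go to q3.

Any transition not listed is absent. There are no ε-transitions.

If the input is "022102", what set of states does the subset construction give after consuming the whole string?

Start in {q0}.
Read '0': q0→{q3}; now {q3}.
Read '2': q3→{q1, q4}; now {q1, q4}.
Read '2': q1→∅, q4→{q0, q5}; now {q0, q5}.
Read '1': q0→{q2}, q5→{q3}; now {q2, q3}.
Read '0': q2→∅, q3→∅; now ∅.
The set is empty and remains empty for the remaining 1 symbol.

∅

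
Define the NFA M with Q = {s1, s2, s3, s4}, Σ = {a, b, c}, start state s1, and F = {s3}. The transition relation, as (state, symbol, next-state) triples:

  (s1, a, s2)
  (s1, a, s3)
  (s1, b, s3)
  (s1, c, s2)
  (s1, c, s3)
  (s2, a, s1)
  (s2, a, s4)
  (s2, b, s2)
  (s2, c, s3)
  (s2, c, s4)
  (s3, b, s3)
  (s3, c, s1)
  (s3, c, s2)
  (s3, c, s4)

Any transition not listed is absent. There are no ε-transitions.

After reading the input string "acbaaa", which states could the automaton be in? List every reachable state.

Start in {s1}.
Read 'a': s1→{s2, s3}; now {s2, s3}.
Read 'c': s2→{s3, s4}, s3→{s1, s2, s4}; now {s1, s2, s3, s4}.
Read 'b': s1→{s3}, s2→{s2}, s3→{s3}, s4→∅; now {s2, s3}.
Read 'a': s2→{s1, s4}, s3→∅; now {s1, s4}.
Read 'a': s1→{s2, s3}, s4→∅; now {s2, s3}.
Read 'a': s2→{s1, s4}, s3→∅; now {s1, s4}.

{s1, s4}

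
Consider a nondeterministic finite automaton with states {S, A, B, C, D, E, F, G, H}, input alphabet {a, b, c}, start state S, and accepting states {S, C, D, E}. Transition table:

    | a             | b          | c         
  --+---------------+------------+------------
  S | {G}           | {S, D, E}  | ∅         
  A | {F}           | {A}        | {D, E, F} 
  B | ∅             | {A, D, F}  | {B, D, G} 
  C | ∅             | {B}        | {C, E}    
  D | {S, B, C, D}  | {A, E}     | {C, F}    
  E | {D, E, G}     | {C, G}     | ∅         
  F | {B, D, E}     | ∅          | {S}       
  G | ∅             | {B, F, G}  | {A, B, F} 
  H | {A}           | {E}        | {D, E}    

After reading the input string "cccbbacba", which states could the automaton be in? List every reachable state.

Start in {S}.
Read 'c': {S} → ∅.
The set is empty and remains empty for the remaining 8 symbols.

∅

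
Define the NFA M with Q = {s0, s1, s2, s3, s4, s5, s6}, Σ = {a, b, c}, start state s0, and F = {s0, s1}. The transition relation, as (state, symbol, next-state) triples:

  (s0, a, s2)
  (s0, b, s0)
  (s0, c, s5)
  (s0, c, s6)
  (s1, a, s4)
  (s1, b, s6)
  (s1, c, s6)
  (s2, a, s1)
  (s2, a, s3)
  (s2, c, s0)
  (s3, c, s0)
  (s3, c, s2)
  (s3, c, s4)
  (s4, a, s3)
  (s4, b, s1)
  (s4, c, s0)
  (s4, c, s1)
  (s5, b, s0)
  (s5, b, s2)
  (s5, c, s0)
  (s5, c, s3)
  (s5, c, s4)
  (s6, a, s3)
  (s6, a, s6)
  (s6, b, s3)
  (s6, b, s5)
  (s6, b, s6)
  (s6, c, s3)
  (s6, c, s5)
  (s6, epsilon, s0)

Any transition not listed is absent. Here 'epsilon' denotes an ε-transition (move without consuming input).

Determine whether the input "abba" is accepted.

Start in {s0}.
Read 'a': {s0} → {s2}.
Read 'b': {s2} → ∅.
The set is empty and remains empty for the remaining 2 symbols.
The final set ∅ contains no accepting state.

No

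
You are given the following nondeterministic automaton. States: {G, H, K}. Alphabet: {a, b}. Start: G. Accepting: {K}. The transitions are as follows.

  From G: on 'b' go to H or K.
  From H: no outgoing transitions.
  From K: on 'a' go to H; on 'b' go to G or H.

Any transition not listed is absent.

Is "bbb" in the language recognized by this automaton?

Start in {G}.
Read 'b': G→{H, K}; now {H, K}.
Read 'b': H→∅, K→{G, H}; now {G, H}.
Read 'b': G→{H, K}, H→∅; now {H, K}.
The final set {H, K} contains the accepting state K.

Yes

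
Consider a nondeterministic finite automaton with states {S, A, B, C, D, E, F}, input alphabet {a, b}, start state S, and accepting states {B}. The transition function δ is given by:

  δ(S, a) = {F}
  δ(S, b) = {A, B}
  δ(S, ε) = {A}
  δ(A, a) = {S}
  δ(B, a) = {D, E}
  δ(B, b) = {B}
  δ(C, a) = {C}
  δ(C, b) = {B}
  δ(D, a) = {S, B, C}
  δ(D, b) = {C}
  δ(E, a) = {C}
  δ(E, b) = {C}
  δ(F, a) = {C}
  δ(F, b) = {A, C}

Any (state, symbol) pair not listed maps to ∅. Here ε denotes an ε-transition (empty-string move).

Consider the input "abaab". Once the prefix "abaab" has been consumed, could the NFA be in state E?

Start: ε-closure({S}) = {S, A}.
Read 'a': {S, A} → {S, A, F}.
Read 'b': {S, A, F} → {A, B, C}.
Read 'a': {A, B, C} → {S, A, C, D, E}.
Read 'a': {S, A, C, D, E} → {S, A, B, C, F}.
Read 'b': {S, A, B, C, F} → {A, B, C}.
State E is not in {A, B, C}.

No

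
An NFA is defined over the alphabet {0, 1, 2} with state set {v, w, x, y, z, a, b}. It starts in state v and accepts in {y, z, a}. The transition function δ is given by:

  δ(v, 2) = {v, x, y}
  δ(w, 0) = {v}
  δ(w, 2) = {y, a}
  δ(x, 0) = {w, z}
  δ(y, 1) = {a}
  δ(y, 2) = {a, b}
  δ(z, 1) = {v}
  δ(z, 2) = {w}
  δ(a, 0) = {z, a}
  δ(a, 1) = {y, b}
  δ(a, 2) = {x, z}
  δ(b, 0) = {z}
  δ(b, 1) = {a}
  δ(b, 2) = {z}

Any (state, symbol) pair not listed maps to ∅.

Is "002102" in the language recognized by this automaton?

No

Start in {v}.
Read '0': {v} → ∅.
The set is empty and remains empty for the remaining 5 symbols.
The final set ∅ contains no accepting state.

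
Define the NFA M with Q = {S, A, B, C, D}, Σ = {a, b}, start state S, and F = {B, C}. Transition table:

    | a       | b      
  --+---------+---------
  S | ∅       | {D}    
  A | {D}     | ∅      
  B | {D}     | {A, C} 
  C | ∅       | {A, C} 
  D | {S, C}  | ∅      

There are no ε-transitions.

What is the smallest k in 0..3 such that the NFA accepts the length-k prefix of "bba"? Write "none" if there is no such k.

none

Start in {S}.
Read 'b': {S} → {D}.
Read 'b': {D} → ∅.
The set is empty and remains empty for the remaining 1 symbol.
No reachable set along the way intersects F.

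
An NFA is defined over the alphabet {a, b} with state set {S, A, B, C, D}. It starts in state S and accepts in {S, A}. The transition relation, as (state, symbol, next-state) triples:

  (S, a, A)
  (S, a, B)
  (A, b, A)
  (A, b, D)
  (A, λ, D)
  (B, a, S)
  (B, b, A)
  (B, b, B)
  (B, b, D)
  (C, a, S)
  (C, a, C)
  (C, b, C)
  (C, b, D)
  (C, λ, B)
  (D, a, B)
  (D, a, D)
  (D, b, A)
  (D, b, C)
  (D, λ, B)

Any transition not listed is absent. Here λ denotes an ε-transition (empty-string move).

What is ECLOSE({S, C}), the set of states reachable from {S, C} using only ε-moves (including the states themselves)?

Begin with {S, C}.
ε-move C → B; add B.

{S, B, C}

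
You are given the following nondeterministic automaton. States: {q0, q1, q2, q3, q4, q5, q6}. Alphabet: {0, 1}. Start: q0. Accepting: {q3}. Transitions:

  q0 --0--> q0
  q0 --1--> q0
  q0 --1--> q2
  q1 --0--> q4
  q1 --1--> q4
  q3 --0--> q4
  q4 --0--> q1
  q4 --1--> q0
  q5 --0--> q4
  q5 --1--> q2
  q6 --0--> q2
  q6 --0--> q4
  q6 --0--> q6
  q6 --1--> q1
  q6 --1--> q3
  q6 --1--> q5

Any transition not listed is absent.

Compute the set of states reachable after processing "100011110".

{q0}

Start in {q0}.
Read '1': {q0} → {q0, q2}.
Read '0': {q0, q2} → {q0}.
Read '0': {q0} → {q0}.
Read '0': {q0} → {q0}.
Read '1': {q0} → {q0, q2}.
Read '1': {q0, q2} → {q0, q2}.
Read '1': {q0, q2} → {q0, q2}.
Read '1': {q0, q2} → {q0, q2}.
Read '0': {q0, q2} → {q0}.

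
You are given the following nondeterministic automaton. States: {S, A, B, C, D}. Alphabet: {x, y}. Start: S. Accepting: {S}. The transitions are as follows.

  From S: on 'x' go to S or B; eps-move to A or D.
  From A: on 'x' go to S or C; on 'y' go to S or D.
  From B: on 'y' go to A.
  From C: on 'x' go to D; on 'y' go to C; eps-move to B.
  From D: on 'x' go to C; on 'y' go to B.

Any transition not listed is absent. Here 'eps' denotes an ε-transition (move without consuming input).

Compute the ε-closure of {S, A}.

{S, A, D}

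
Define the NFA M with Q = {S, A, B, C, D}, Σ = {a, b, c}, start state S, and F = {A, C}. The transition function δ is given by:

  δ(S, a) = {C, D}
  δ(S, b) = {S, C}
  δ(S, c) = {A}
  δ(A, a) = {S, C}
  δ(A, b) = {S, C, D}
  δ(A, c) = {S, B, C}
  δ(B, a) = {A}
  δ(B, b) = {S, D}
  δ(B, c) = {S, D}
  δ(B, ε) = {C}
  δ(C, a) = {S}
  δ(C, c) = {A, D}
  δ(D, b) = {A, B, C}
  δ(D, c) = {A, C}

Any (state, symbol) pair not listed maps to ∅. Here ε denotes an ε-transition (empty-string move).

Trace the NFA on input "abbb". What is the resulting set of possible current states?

Start in {S}.
Read 'a': {S} → {C, D}.
Read 'b': {C, D} → {A, B, C}.
Read 'b': {A, B, C} → {S, C, D}.
Read 'b': {S, C, D} → {S, A, B, C}.

{S, A, B, C}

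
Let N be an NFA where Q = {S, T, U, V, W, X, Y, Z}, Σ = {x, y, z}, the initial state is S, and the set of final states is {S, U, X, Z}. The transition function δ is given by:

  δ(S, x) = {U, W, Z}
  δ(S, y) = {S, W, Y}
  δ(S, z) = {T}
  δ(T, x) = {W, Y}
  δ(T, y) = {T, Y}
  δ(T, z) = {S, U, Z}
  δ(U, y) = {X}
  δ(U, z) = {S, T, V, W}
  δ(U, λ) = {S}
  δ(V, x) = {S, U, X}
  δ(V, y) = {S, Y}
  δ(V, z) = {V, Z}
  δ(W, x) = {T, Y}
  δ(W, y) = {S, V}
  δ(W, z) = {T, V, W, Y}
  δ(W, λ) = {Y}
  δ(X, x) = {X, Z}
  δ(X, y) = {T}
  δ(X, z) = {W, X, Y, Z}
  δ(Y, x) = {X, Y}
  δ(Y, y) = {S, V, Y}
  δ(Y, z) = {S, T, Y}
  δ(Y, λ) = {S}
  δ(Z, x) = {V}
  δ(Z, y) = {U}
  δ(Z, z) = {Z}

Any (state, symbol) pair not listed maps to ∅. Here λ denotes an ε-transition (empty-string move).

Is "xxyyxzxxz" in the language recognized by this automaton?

Yes

Start in {S}.
Read 'x': S→{U, W, Z}; union {U, W, Z}; ε-closure = {S, U, W, Y, Z}.
Read 'x': S→{U, W, Z}, U→∅, W→{T, Y}, Y→{X, Y}, Z→{V}; union {T, U, V, W, X, Y, Z}; ε-closure = {S, T, U, V, W, X, Y, Z}.
Read 'y': S→{S, W, Y}, T→{T, Y}, U→{X}, V→{S, Y}, W→{S, V}, X→{T}, Y→{S, V, Y}, Z→{U}; now {S, T, U, V, W, X, Y}.
Read 'y': S→{S, W, Y}, T→{T, Y}, U→{X}, V→{S, Y}, W→{S, V}, X→{T}, Y→{S, V, Y}; now {S, T, V, W, X, Y}.
Read 'x': S→{U, W, Z}, T→{W, Y}, V→{S, U, X}, W→{T, Y}, X→{X, Z}, Y→{X, Y}; now {S, T, U, W, X, Y, Z}.
Read 'z': S→{T}, T→{S, U, Z}, U→{S, T, V, W}, W→{T, V, W, Y}, X→{W, X, Y, Z}, Y→{S, T, Y}, Z→{Z}; now {S, T, U, V, W, X, Y, Z}.
Read 'x': S→{U, W, Z}, T→{W, Y}, U→∅, V→{S, U, X}, W→{T, Y}, X→{X, Z}, Y→{X, Y}, Z→{V}; now {S, T, U, V, W, X, Y, Z}.
Read 'x': S→{U, W, Z}, T→{W, Y}, U→∅, V→{S, U, X}, W→{T, Y}, X→{X, Z}, Y→{X, Y}, Z→{V}; now {S, T, U, V, W, X, Y, Z}.
Read 'z': S→{T}, T→{S, U, Z}, U→{S, T, V, W}, V→{V, Z}, W→{T, V, W, Y}, X→{W, X, Y, Z}, Y→{S, T, Y}, Z→{Z}; now {S, T, U, V, W, X, Y, Z}.
The final set {S, T, U, V, W, X, Y, Z} contains the accepting states S, U, X, Z.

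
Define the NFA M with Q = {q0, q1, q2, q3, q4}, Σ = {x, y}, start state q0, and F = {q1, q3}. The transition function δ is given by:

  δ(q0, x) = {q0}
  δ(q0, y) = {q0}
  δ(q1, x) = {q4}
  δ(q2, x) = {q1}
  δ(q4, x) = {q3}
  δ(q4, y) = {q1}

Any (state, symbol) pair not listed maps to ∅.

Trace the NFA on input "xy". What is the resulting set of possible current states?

{q0}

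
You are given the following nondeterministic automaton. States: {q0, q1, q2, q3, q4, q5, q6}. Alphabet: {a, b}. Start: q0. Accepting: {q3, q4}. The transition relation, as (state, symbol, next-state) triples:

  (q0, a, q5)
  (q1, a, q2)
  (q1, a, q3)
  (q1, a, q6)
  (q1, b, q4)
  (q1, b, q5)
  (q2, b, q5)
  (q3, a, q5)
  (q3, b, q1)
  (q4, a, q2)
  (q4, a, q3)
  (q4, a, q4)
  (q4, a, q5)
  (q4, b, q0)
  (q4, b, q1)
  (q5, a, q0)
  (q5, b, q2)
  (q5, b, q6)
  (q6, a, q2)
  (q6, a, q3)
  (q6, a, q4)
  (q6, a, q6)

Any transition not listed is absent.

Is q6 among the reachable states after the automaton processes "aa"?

No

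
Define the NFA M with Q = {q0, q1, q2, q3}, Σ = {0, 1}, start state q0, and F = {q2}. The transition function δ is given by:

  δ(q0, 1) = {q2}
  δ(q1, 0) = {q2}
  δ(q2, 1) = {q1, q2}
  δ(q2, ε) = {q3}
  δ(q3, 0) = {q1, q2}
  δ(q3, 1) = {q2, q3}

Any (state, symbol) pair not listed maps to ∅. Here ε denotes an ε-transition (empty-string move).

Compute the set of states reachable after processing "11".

{q1, q2, q3}

Start in {q0}.
Read '1': q0→{q2}; union {q2}; ε-closure = {q2, q3}.
Read '1': q2→{q1, q2}, q3→{q2, q3}; now {q1, q2, q3}.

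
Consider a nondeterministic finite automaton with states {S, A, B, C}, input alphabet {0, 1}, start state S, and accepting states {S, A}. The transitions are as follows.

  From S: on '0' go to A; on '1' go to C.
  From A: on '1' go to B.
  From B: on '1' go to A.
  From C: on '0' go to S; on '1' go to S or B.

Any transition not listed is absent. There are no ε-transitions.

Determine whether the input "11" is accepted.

Yes

Start in {S}.
Read '1': {S} → {C}.
Read '1': {C} → {S, B}.
The final set {S, B} contains the accepting state S.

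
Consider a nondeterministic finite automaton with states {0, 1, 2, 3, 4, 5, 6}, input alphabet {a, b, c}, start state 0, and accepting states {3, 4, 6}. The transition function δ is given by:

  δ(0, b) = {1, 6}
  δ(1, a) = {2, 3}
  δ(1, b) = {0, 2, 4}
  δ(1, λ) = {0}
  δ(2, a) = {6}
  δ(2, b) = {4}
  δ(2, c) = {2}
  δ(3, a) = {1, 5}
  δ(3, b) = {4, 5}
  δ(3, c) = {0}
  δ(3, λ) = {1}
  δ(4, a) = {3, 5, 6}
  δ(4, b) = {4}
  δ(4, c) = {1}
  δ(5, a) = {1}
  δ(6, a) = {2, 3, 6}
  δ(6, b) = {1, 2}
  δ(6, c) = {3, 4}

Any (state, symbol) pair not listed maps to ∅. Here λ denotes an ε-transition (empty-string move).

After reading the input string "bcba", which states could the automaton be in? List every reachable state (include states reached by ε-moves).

Start in {0}.
Read 'b': 0→{1, 6}; union {1, 6}; ε-closure = {0, 1, 6}.
Read 'c': 0→∅, 1→∅, 6→{3, 4}; union {3, 4}; ε-closure = {0, 1, 3, 4}.
Read 'b': 0→{1, 6}, 1→{0, 2, 4}, 3→{4, 5}, 4→{4}; now {0, 1, 2, 4, 5, 6}.
Read 'a': 0→∅, 1→{2, 3}, 2→{6}, 4→{3, 5, 6}, 5→{1}, 6→{2, 3, 6}; union {1, 2, 3, 5, 6}; ε-closure = {0, 1, 2, 3, 5, 6}.

{0, 1, 2, 3, 5, 6}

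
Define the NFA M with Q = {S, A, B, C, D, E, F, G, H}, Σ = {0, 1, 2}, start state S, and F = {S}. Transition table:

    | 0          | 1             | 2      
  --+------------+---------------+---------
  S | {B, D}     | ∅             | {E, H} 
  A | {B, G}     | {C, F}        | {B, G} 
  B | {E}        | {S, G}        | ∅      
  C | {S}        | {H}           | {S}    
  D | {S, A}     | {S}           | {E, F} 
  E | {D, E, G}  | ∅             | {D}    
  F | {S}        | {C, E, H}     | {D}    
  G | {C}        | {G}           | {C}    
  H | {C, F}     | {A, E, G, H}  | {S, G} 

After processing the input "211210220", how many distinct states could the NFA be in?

7

Start in {S}.
Read '2': S→{E, H}; now {E, H}.
Read '1': E→∅, H→{A, E, G, H}; now {A, E, G, H}.
Read '1': A→{C, F}, E→∅, G→{G}, H→{A, E, G, H}; now {A, C, E, F, G, H}.
Read '2': A→{B, G}, C→{S}, E→{D}, F→{D}, G→{C}, H→{S, G}; now {S, B, C, D, G}.
Read '1': S→∅, B→{S, G}, C→{H}, D→{S}, G→{G}; now {S, G, H}.
Read '0': S→{B, D}, G→{C}, H→{C, F}; now {B, C, D, F}.
Read '2': B→∅, C→{S}, D→{E, F}, F→{D}; now {S, D, E, F}.
Read '2': S→{E, H}, D→{E, F}, E→{D}, F→{D}; now {D, E, F, H}.
Read '0': D→{S, A}, E→{D, E, G}, F→{S}, H→{C, F}; now {S, A, C, D, E, F, G}.
That set has 7 states.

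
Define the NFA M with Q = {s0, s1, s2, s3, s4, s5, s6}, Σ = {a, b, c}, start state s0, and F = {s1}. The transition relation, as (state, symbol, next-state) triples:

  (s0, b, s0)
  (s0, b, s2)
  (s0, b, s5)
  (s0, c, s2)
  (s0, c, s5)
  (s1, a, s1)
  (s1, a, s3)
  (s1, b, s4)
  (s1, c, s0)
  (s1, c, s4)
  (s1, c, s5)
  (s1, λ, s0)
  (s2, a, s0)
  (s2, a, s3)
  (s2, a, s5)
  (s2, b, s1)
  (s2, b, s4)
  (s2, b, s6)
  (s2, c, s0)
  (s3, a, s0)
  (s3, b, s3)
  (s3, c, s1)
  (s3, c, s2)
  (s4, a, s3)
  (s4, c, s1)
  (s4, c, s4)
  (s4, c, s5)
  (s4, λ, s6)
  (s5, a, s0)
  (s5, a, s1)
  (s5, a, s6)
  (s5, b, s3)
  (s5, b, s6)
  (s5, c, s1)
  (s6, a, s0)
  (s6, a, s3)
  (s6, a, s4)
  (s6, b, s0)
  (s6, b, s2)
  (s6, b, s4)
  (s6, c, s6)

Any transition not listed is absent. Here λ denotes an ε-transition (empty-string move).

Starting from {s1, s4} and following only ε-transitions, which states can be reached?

{s0, s1, s4, s6}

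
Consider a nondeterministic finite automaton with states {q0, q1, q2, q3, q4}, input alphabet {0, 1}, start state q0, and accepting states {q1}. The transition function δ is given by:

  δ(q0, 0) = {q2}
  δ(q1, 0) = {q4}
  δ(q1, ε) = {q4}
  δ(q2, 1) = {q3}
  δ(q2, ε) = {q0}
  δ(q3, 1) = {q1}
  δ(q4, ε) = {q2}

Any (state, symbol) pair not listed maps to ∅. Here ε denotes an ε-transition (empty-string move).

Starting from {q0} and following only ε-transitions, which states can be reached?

{q0}

Begin with {q0}.
No ε-moves leave this set, so the closure equals the set itself.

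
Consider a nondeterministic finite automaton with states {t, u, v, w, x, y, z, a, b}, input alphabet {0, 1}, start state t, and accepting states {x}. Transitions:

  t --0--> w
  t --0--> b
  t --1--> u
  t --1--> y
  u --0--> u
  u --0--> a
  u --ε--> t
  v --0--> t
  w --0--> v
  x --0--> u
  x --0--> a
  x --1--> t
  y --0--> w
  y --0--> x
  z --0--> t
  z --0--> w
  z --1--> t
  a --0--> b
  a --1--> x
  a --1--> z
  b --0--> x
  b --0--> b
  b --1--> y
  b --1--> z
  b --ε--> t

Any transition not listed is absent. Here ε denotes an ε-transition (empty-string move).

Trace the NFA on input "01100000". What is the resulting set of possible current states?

{t, u, v, w, x, a, b}

Start in {t}.
Read '0': t→{w, b}; union {w, b}; ε-closure = {t, w, b}.
Read '1': t→{u, y}, w→∅, b→{y, z}; union {u, y, z}; ε-closure = {t, u, y, z}.
Read '1': t→{u, y}, u→∅, y→∅, z→{t}; now {t, u, y}.
Read '0': t→{w, b}, u→{u, a}, y→{w, x}; union {u, w, x, a, b}; ε-closure = {t, u, w, x, a, b}.
Read '0': t→{w, b}, u→{u, a}, w→{v}, x→{u, a}, a→{b}, b→{x, b}; union {u, v, w, x, a, b}; ε-closure = {t, u, v, w, x, a, b}.
Read '0': t→{w, b}, u→{u, a}, v→{t}, w→{v}, x→{u, a}, a→{b}, b→{x, b}; now {t, u, v, w, x, a, b}.
Read '0': t→{w, b}, u→{u, a}, v→{t}, w→{v}, x→{u, a}, a→{b}, b→{x, b}; now {t, u, v, w, x, a, b}.
Read '0': t→{w, b}, u→{u, a}, v→{t}, w→{v}, x→{u, a}, a→{b}, b→{x, b}; now {t, u, v, w, x, a, b}.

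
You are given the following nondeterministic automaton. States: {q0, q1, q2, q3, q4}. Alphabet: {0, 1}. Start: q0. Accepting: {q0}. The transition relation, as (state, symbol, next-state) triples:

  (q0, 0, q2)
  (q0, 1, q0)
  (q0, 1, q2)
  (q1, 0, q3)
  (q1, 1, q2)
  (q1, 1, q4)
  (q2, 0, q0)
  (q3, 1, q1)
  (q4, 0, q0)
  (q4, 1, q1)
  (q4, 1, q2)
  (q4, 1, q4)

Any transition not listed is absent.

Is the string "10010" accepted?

Start in {q0}.
Read '1': {q0} → {q0, q2}.
Read '0': {q0, q2} → {q0, q2}.
Read '0': {q0, q2} → {q0, q2}.
Read '1': {q0, q2} → {q0, q2}.
Read '0': {q0, q2} → {q0, q2}.
The final set {q0, q2} contains the accepting state q0.

Yes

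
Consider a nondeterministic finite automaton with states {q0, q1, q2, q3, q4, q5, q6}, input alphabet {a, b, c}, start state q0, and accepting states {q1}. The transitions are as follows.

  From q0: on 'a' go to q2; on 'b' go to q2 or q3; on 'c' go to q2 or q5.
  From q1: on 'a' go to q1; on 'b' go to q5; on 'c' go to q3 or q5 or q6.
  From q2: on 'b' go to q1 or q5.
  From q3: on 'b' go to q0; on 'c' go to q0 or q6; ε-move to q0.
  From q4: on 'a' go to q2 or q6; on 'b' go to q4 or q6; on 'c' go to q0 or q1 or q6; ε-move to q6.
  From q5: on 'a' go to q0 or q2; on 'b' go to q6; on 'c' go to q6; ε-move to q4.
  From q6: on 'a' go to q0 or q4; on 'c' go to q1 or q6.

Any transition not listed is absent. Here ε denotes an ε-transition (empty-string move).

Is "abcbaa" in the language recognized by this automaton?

Start in {q0}.
Read 'a': q0→{q2}; now {q2}.
Read 'b': q2→{q1, q5}; union {q1, q5}; ε-closure = {q1, q4, q5, q6}.
Read 'c': q1→{q3, q5, q6}, q4→{q0, q1, q6}, q5→{q6}, q6→{q1, q6}; union {q0, q1, q3, q5, q6}; ε-closure = {q0, q1, q3, q4, q5, q6}.
Read 'b': q0→{q2, q3}, q1→{q5}, q3→{q0}, q4→{q4, q6}, q5→{q6}, q6→∅; now {q0, q2, q3, q4, q5, q6}.
Read 'a': q0→{q2}, q2→∅, q3→∅, q4→{q2, q6}, q5→{q0, q2}, q6→{q0, q4}; now {q0, q2, q4, q6}.
Read 'a': q0→{q2}, q2→∅, q4→{q2, q6}, q6→{q0, q4}; now {q0, q2, q4, q6}.
The final set {q0, q2, q4, q6} contains no accepting state.

No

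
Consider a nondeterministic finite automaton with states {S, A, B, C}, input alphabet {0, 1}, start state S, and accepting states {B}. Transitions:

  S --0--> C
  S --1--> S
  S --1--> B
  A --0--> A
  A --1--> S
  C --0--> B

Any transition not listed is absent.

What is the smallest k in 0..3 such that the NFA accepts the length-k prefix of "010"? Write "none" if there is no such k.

none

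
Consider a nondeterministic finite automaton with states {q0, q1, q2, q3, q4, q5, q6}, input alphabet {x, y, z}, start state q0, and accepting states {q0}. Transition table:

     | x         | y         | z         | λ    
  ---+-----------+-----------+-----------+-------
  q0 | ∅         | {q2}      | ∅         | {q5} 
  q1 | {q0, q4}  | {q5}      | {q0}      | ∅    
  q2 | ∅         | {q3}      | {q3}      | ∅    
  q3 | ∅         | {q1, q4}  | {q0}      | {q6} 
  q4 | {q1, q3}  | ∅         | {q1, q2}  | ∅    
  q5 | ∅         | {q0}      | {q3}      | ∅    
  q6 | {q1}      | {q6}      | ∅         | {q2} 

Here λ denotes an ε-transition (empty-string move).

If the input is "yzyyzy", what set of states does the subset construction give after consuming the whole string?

Start: ε-closure({q0}) = {q0, q5}.
Read 'y': {q0, q5} → {q0, q2, q5}.
Read 'z': {q0, q2, q5} → {q2, q3, q6}.
Read 'y': {q2, q3, q6} → {q1, q2, q3, q4, q6}.
Read 'y': {q1, q2, q3, q4, q6} → {q1, q2, q3, q4, q5, q6}.
Read 'z': {q1, q2, q3, q4, q5, q6} → {q0, q1, q2, q3, q5, q6}.
Read 'y': {q0, q1, q2, q3, q5, q6} → {q0, q1, q2, q3, q4, q5, q6}.

{q0, q1, q2, q3, q4, q5, q6}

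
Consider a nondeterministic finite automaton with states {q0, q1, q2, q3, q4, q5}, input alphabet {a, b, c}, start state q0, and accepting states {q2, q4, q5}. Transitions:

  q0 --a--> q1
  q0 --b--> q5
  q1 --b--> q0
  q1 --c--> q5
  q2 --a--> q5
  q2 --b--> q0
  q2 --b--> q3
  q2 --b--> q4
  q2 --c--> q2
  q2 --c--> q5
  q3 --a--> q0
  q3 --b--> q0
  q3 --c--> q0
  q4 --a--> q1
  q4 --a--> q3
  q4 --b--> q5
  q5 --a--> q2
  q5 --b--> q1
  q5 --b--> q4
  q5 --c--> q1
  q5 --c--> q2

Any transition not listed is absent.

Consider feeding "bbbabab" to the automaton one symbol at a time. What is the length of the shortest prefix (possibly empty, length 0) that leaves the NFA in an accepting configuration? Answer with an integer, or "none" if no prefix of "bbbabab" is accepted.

Start in {q0}.
Read 'b': q0→{q5}; now {q5}.
None of the earlier sets intersect F, but {q5} does.

1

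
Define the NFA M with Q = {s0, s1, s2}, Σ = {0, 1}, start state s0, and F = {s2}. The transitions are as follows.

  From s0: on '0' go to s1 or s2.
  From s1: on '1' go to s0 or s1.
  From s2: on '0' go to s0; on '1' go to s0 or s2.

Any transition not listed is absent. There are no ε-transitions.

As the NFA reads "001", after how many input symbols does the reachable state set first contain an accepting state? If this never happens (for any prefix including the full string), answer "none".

1

Start in {s0}.
Read '0': s0→{s1, s2}; now {s1, s2}.
None of the earlier sets intersect F, but {s1, s2} does.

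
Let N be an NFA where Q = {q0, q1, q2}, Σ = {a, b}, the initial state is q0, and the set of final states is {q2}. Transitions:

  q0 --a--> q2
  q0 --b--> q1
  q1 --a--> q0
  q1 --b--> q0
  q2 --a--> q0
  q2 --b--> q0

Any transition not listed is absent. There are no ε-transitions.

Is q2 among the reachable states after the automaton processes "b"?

Start in {q0}.
Read 'b': q0→{q1}; now {q1}.
State q2 is not in {q1}.

No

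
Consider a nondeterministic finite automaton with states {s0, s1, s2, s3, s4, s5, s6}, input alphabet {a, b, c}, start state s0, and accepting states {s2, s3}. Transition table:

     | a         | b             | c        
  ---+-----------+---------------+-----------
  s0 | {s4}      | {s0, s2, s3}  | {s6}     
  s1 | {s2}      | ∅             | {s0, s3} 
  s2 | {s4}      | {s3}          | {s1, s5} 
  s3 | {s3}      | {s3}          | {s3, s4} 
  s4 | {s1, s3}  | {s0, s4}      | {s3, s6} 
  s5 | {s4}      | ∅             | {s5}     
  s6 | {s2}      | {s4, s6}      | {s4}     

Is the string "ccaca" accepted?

Yes

Start in {s0}.
Read 'c': s0→{s6}; now {s6}.
Read 'c': s6→{s4}; now {s4}.
Read 'a': s4→{s1, s3}; now {s1, s3}.
Read 'c': s1→{s0, s3}, s3→{s3, s4}; now {s0, s3, s4}.
Read 'a': s0→{s4}, s3→{s3}, s4→{s1, s3}; now {s1, s3, s4}.
The final set {s1, s3, s4} contains the accepting state s3.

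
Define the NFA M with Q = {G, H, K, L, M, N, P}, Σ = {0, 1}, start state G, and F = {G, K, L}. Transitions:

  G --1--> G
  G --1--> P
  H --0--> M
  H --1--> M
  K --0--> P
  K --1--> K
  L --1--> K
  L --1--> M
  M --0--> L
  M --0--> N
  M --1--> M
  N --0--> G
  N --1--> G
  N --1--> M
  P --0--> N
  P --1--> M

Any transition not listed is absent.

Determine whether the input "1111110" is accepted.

Start in {G}.
Read '1': G→{G, P}; now {G, P}.
Read '1': G→{G, P}, P→{M}; now {G, M, P}.
Read '1': G→{G, P}, M→{M}, P→{M}; now {G, M, P}.
Read '1': G→{G, P}, M→{M}, P→{M}; now {G, M, P}.
Read '1': G→{G, P}, M→{M}, P→{M}; now {G, M, P}.
Read '1': G→{G, P}, M→{M}, P→{M}; now {G, M, P}.
Read '0': G→∅, M→{L, N}, P→{N}; now {L, N}.
The final set {L, N} contains the accepting state L.

Yes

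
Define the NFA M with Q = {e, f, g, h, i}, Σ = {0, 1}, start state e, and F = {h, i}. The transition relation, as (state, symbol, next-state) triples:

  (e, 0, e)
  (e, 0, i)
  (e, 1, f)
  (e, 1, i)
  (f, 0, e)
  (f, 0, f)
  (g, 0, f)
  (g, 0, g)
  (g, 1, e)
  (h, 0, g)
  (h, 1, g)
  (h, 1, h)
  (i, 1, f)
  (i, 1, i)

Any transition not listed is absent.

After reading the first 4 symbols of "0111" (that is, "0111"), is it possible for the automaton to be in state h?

No

Start in {e}.
Read '0': e→{e, i}; now {e, i}.
Read '1': e→{f, i}, i→{f, i}; now {f, i}.
Read '1': f→∅, i→{f, i}; now {f, i}.
Read '1': f→∅, i→{f, i}; now {f, i}.
State h is not in {f, i}.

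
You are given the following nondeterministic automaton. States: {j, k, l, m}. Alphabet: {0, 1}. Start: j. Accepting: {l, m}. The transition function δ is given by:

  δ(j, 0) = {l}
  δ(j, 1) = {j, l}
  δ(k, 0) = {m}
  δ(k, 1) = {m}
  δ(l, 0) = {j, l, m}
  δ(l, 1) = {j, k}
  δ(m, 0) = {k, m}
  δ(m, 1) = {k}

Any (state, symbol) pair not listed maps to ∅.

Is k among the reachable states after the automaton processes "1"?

Start in {j}.
Read '1': j→{j, l}; now {j, l}.
State k is not in {j, l}.

No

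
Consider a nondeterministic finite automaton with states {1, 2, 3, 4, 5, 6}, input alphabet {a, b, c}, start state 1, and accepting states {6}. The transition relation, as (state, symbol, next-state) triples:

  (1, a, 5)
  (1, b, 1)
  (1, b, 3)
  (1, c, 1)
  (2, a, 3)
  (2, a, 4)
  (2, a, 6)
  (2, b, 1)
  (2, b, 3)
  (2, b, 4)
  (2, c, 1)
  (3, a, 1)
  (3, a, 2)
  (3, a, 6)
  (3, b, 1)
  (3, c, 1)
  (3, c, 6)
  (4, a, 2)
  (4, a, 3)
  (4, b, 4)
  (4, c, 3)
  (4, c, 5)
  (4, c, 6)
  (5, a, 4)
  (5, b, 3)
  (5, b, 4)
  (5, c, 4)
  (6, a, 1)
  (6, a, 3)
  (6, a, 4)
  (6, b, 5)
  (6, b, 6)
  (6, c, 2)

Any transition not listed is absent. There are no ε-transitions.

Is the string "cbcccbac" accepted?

No

Start in {1}.
Read 'c': {1} → {1}.
Read 'b': {1} → {1, 3}.
Read 'c': {1, 3} → {1, 6}.
Read 'c': {1, 6} → {1, 2}.
Read 'c': {1, 2} → {1}.
Read 'b': {1} → {1, 3}.
Read 'a': {1, 3} → {1, 2, 5, 6}.
Read 'c': {1, 2, 5, 6} → {1, 2, 4}.
The final set {1, 2, 4} contains no accepting state.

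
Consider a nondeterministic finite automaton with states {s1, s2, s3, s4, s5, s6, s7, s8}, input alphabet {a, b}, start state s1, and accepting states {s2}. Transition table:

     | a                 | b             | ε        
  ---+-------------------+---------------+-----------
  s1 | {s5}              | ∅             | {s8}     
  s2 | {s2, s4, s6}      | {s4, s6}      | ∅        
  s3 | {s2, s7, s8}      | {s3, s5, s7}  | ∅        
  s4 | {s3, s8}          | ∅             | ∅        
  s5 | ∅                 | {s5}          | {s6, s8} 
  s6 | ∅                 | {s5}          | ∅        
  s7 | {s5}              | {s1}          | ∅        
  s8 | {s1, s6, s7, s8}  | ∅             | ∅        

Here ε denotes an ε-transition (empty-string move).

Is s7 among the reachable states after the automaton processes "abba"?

Start: ε-closure({s1}) = {s1, s8}.
Read 'a': s1→{s5}, s8→{s1, s6, s7, s8}; now {s1, s5, s6, s7, s8}.
Read 'b': s1→∅, s5→{s5}, s6→{s5}, s7→{s1}, s8→∅; union {s1, s5}; ε-closure = {s1, s5, s6, s8}.
Read 'b': s1→∅, s5→{s5}, s6→{s5}, s8→∅; union {s5}; ε-closure = {s5, s6, s8}.
Read 'a': s5→∅, s6→∅, s8→{s1, s6, s7, s8}; now {s1, s6, s7, s8}.
State s7 is in {s1, s6, s7, s8}.

Yes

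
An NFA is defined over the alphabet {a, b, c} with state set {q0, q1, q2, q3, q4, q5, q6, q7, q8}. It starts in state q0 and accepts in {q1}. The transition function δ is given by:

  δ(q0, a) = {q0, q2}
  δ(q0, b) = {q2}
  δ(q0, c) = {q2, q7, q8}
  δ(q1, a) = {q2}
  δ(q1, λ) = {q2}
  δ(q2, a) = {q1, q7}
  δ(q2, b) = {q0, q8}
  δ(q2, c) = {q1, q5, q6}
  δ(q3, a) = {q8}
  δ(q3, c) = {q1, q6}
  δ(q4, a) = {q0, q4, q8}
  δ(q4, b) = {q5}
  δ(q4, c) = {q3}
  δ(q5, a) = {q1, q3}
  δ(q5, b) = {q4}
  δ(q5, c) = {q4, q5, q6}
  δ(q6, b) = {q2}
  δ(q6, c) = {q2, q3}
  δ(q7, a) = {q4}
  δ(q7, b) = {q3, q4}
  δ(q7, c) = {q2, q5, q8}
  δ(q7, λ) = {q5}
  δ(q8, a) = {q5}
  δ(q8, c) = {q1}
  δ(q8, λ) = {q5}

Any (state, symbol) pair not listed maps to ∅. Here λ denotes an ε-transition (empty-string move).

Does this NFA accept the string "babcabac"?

Yes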